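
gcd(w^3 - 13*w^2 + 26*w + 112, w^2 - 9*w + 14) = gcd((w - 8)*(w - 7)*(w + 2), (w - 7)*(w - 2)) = w - 7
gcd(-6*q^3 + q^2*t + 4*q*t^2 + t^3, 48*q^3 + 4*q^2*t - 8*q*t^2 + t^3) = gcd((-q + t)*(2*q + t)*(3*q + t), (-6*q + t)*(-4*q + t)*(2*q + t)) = 2*q + t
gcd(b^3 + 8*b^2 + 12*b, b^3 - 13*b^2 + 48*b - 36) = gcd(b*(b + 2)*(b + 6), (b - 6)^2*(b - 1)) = 1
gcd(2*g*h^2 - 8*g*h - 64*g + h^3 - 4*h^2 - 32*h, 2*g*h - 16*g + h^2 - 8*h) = 2*g*h - 16*g + h^2 - 8*h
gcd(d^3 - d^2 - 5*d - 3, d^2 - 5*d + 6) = d - 3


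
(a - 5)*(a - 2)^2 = a^3 - 9*a^2 + 24*a - 20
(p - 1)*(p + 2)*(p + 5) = p^3 + 6*p^2 + 3*p - 10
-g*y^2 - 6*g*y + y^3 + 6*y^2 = y*(-g + y)*(y + 6)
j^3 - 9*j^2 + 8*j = j*(j - 8)*(j - 1)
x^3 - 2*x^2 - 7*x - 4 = (x - 4)*(x + 1)^2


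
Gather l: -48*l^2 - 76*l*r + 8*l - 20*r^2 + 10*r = -48*l^2 + l*(8 - 76*r) - 20*r^2 + 10*r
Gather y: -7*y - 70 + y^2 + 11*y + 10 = y^2 + 4*y - 60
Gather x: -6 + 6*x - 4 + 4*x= 10*x - 10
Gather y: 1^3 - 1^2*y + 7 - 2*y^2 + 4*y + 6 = -2*y^2 + 3*y + 14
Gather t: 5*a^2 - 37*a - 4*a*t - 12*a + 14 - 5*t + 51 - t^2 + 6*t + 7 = 5*a^2 - 49*a - t^2 + t*(1 - 4*a) + 72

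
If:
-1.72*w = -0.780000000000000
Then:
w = 0.45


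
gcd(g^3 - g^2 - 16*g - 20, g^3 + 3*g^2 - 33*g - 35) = g - 5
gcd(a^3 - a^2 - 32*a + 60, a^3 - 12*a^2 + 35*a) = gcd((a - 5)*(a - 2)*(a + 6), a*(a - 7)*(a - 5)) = a - 5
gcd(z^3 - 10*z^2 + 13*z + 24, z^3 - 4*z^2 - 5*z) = z + 1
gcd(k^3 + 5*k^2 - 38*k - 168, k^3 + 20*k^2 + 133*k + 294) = k + 7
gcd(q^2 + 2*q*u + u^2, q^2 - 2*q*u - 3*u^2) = q + u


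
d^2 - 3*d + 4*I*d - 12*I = (d - 3)*(d + 4*I)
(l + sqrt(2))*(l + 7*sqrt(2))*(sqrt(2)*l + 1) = sqrt(2)*l^3 + 17*l^2 + 22*sqrt(2)*l + 14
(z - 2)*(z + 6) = z^2 + 4*z - 12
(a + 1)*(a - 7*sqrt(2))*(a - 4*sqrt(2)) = a^3 - 11*sqrt(2)*a^2 + a^2 - 11*sqrt(2)*a + 56*a + 56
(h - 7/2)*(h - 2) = h^2 - 11*h/2 + 7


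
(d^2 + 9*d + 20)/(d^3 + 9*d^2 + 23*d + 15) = (d + 4)/(d^2 + 4*d + 3)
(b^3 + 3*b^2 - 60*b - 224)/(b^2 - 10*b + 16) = (b^2 + 11*b + 28)/(b - 2)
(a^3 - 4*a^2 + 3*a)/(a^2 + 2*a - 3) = a*(a - 3)/(a + 3)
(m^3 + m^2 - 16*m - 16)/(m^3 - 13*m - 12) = (m + 4)/(m + 3)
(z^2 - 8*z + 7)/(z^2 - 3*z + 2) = (z - 7)/(z - 2)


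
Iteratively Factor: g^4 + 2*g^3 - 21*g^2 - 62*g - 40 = (g - 5)*(g^3 + 7*g^2 + 14*g + 8) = (g - 5)*(g + 4)*(g^2 + 3*g + 2) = (g - 5)*(g + 1)*(g + 4)*(g + 2)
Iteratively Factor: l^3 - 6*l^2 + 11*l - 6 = (l - 3)*(l^2 - 3*l + 2) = (l - 3)*(l - 2)*(l - 1)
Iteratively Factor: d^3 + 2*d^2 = (d)*(d^2 + 2*d) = d^2*(d + 2)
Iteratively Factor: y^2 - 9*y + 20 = (y - 4)*(y - 5)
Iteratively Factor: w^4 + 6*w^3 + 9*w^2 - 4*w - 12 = (w + 2)*(w^3 + 4*w^2 + w - 6) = (w + 2)*(w + 3)*(w^2 + w - 2) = (w + 2)^2*(w + 3)*(w - 1)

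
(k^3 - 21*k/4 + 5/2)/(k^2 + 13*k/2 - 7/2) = (k^2 + k/2 - 5)/(k + 7)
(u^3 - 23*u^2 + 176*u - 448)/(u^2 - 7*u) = u - 16 + 64/u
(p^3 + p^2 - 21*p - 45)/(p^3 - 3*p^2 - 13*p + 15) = (p + 3)/(p - 1)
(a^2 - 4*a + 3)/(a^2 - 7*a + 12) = (a - 1)/(a - 4)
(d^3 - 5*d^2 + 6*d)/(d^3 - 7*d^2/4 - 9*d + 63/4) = 4*d*(d - 2)/(4*d^2 + 5*d - 21)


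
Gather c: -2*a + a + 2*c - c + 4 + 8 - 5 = -a + c + 7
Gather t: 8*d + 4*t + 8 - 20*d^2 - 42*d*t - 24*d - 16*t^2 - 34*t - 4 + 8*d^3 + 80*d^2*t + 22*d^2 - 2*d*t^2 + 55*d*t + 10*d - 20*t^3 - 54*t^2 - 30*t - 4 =8*d^3 + 2*d^2 - 6*d - 20*t^3 + t^2*(-2*d - 70) + t*(80*d^2 + 13*d - 60)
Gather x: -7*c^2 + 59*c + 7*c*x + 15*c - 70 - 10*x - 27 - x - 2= -7*c^2 + 74*c + x*(7*c - 11) - 99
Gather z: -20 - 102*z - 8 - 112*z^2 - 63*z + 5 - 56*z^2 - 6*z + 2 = -168*z^2 - 171*z - 21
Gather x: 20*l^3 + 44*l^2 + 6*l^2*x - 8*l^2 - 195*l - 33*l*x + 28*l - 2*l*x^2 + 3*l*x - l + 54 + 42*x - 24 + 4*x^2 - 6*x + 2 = 20*l^3 + 36*l^2 - 168*l + x^2*(4 - 2*l) + x*(6*l^2 - 30*l + 36) + 32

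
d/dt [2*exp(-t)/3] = -2*exp(-t)/3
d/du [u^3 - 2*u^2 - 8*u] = 3*u^2 - 4*u - 8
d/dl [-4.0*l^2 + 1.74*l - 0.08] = 1.74 - 8.0*l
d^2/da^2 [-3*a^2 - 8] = -6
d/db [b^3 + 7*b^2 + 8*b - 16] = 3*b^2 + 14*b + 8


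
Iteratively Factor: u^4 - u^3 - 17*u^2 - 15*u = (u - 5)*(u^3 + 4*u^2 + 3*u) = (u - 5)*(u + 1)*(u^2 + 3*u) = (u - 5)*(u + 1)*(u + 3)*(u)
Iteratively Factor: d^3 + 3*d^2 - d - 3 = (d - 1)*(d^2 + 4*d + 3) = (d - 1)*(d + 1)*(d + 3)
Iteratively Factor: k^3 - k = (k - 1)*(k^2 + k) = (k - 1)*(k + 1)*(k)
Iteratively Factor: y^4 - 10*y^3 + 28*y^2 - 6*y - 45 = (y - 5)*(y^3 - 5*y^2 + 3*y + 9) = (y - 5)*(y + 1)*(y^2 - 6*y + 9) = (y - 5)*(y - 3)*(y + 1)*(y - 3)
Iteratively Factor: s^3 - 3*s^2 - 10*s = (s)*(s^2 - 3*s - 10) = s*(s + 2)*(s - 5)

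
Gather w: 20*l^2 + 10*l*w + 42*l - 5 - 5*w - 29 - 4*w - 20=20*l^2 + 42*l + w*(10*l - 9) - 54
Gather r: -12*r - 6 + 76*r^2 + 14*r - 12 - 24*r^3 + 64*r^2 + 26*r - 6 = -24*r^3 + 140*r^2 + 28*r - 24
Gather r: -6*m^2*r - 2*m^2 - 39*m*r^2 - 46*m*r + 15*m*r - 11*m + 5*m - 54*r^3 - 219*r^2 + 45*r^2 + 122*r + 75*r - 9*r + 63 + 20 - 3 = -2*m^2 - 6*m - 54*r^3 + r^2*(-39*m - 174) + r*(-6*m^2 - 31*m + 188) + 80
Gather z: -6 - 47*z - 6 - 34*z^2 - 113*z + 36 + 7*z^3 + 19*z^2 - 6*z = 7*z^3 - 15*z^2 - 166*z + 24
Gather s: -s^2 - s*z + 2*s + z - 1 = -s^2 + s*(2 - z) + z - 1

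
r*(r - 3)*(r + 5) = r^3 + 2*r^2 - 15*r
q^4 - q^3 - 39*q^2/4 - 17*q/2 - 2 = (q - 4)*(q + 1/2)^2*(q + 2)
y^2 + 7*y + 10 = (y + 2)*(y + 5)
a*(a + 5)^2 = a^3 + 10*a^2 + 25*a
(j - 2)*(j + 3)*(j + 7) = j^3 + 8*j^2 + j - 42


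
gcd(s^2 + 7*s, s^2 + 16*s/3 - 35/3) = s + 7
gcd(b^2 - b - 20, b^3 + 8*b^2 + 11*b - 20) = b + 4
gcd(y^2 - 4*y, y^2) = y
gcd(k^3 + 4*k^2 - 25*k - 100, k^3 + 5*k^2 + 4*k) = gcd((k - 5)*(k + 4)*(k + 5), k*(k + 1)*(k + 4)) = k + 4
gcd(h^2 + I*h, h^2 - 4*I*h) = h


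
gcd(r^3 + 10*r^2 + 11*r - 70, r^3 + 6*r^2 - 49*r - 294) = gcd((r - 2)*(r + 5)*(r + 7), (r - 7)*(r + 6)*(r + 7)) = r + 7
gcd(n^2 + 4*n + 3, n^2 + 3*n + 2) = n + 1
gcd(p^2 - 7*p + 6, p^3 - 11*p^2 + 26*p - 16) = p - 1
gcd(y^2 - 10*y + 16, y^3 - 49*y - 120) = y - 8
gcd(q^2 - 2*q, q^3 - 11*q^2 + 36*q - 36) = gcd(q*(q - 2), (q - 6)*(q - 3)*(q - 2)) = q - 2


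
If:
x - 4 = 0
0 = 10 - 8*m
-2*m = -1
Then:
No Solution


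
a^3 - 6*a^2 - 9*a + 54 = (a - 6)*(a - 3)*(a + 3)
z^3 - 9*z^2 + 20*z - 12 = (z - 6)*(z - 2)*(z - 1)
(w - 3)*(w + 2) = w^2 - w - 6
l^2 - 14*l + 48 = (l - 8)*(l - 6)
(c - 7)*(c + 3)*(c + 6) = c^3 + 2*c^2 - 45*c - 126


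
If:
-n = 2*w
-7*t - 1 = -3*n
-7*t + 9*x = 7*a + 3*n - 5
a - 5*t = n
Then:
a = 99*x/98 + 51/98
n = 9*x/28 + 11/28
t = 27*x/196 + 5/196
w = -9*x/56 - 11/56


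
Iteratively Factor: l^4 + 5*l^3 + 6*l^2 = (l + 3)*(l^3 + 2*l^2) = (l + 2)*(l + 3)*(l^2) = l*(l + 2)*(l + 3)*(l)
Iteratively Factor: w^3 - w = (w - 1)*(w^2 + w) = w*(w - 1)*(w + 1)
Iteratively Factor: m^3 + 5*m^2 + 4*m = (m + 1)*(m^2 + 4*m) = m*(m + 1)*(m + 4)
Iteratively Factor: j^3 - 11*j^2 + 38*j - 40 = (j - 5)*(j^2 - 6*j + 8) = (j - 5)*(j - 4)*(j - 2)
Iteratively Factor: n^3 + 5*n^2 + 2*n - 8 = (n + 4)*(n^2 + n - 2) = (n + 2)*(n + 4)*(n - 1)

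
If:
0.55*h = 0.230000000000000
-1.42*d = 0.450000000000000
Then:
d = -0.32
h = 0.42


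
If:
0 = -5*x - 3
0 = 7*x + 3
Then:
No Solution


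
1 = 1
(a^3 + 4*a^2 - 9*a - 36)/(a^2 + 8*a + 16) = (a^2 - 9)/(a + 4)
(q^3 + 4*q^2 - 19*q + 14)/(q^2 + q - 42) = (q^2 - 3*q + 2)/(q - 6)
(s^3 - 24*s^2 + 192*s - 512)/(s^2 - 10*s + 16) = (s^2 - 16*s + 64)/(s - 2)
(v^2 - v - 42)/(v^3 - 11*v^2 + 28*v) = (v + 6)/(v*(v - 4))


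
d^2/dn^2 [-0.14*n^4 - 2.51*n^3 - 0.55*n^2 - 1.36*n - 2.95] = -1.68*n^2 - 15.06*n - 1.1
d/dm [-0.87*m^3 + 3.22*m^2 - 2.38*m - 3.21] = -2.61*m^2 + 6.44*m - 2.38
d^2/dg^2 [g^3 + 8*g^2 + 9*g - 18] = 6*g + 16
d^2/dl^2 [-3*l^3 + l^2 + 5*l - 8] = 2 - 18*l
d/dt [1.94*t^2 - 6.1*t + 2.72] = 3.88*t - 6.1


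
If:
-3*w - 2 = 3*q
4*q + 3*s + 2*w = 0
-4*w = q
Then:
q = -8/9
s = 28/27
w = 2/9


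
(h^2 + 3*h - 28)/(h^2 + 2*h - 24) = (h + 7)/(h + 6)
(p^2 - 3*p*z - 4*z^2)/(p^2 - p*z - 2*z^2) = (-p + 4*z)/(-p + 2*z)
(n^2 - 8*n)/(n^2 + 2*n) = (n - 8)/(n + 2)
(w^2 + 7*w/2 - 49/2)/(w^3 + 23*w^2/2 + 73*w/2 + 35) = (2*w - 7)/(2*w^2 + 9*w + 10)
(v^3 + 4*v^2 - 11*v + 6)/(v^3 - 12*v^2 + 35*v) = (v^3 + 4*v^2 - 11*v + 6)/(v*(v^2 - 12*v + 35))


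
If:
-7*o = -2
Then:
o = 2/7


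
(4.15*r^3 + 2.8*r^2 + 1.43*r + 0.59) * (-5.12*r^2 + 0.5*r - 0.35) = -21.248*r^5 - 12.261*r^4 - 7.3741*r^3 - 3.2858*r^2 - 0.2055*r - 0.2065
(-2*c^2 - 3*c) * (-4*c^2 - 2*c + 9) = 8*c^4 + 16*c^3 - 12*c^2 - 27*c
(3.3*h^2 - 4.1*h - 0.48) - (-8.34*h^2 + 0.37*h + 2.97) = 11.64*h^2 - 4.47*h - 3.45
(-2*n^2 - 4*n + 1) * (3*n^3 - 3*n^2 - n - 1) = -6*n^5 - 6*n^4 + 17*n^3 + 3*n^2 + 3*n - 1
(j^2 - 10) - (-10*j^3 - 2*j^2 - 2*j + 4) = 10*j^3 + 3*j^2 + 2*j - 14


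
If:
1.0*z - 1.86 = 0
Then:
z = 1.86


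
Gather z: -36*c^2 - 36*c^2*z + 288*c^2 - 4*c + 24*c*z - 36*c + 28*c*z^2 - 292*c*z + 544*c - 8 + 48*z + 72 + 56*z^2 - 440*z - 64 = 252*c^2 + 504*c + z^2*(28*c + 56) + z*(-36*c^2 - 268*c - 392)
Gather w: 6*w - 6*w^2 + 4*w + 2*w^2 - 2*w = -4*w^2 + 8*w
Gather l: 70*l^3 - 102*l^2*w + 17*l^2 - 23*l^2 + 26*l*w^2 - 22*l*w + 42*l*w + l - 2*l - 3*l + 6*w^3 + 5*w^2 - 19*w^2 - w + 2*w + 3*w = 70*l^3 + l^2*(-102*w - 6) + l*(26*w^2 + 20*w - 4) + 6*w^3 - 14*w^2 + 4*w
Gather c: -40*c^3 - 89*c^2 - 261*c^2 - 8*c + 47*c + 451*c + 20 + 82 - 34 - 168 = -40*c^3 - 350*c^2 + 490*c - 100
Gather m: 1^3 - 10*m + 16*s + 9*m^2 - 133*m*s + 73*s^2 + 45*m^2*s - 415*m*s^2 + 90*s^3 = m^2*(45*s + 9) + m*(-415*s^2 - 133*s - 10) + 90*s^3 + 73*s^2 + 16*s + 1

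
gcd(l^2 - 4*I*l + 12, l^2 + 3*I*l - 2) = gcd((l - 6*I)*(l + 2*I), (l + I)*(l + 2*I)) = l + 2*I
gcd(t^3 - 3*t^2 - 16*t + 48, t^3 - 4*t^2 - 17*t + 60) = t^2 + t - 12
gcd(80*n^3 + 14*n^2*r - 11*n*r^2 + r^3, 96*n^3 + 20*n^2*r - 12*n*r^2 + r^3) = -16*n^2 - 6*n*r + r^2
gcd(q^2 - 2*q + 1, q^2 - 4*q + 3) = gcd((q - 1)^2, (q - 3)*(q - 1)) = q - 1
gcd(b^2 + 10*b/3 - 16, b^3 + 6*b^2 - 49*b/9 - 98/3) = b + 6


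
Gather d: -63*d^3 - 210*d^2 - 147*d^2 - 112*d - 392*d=-63*d^3 - 357*d^2 - 504*d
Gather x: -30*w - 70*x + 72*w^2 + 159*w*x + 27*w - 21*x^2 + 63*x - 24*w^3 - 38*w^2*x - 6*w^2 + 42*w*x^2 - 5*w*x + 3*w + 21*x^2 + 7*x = -24*w^3 + 66*w^2 + 42*w*x^2 + x*(-38*w^2 + 154*w)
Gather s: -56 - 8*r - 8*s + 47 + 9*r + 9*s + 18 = r + s + 9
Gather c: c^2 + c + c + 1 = c^2 + 2*c + 1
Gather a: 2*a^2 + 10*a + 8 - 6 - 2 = 2*a^2 + 10*a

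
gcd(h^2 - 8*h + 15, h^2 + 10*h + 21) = 1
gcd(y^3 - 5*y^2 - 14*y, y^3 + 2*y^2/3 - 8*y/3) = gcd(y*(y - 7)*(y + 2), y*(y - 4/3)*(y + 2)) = y^2 + 2*y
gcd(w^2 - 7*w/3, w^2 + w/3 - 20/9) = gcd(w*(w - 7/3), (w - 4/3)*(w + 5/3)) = 1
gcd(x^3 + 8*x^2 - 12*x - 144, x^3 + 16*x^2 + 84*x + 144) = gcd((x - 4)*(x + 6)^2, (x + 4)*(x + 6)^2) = x^2 + 12*x + 36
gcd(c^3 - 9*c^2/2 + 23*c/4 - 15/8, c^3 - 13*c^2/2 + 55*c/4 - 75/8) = c^2 - 4*c + 15/4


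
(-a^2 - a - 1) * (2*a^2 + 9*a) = -2*a^4 - 11*a^3 - 11*a^2 - 9*a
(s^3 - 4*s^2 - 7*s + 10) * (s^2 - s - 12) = s^5 - 5*s^4 - 15*s^3 + 65*s^2 + 74*s - 120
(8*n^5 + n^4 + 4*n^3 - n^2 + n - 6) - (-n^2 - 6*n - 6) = 8*n^5 + n^4 + 4*n^3 + 7*n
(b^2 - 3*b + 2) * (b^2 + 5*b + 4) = b^4 + 2*b^3 - 9*b^2 - 2*b + 8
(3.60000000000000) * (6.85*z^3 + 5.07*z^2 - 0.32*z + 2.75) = 24.66*z^3 + 18.252*z^2 - 1.152*z + 9.9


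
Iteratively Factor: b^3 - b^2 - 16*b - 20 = (b + 2)*(b^2 - 3*b - 10) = (b + 2)^2*(b - 5)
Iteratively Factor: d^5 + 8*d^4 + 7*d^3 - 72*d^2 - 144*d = (d)*(d^4 + 8*d^3 + 7*d^2 - 72*d - 144) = d*(d - 3)*(d^3 + 11*d^2 + 40*d + 48) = d*(d - 3)*(d + 4)*(d^2 + 7*d + 12) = d*(d - 3)*(d + 4)^2*(d + 3)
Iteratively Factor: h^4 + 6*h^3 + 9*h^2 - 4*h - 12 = (h + 2)*(h^3 + 4*h^2 + h - 6) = (h + 2)*(h + 3)*(h^2 + h - 2) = (h - 1)*(h + 2)*(h + 3)*(h + 2)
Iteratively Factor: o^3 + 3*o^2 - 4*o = (o + 4)*(o^2 - o) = o*(o + 4)*(o - 1)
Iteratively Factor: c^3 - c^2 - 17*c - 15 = (c + 1)*(c^2 - 2*c - 15) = (c - 5)*(c + 1)*(c + 3)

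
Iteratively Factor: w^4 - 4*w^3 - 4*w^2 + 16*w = (w - 2)*(w^3 - 2*w^2 - 8*w) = (w - 2)*(w + 2)*(w^2 - 4*w) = (w - 4)*(w - 2)*(w + 2)*(w)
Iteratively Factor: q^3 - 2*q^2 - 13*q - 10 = (q + 1)*(q^2 - 3*q - 10) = (q - 5)*(q + 1)*(q + 2)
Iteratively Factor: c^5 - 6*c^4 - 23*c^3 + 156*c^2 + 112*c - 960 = (c - 5)*(c^4 - c^3 - 28*c^2 + 16*c + 192) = (c - 5)*(c + 3)*(c^3 - 4*c^2 - 16*c + 64) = (c - 5)*(c - 4)*(c + 3)*(c^2 - 16) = (c - 5)*(c - 4)^2*(c + 3)*(c + 4)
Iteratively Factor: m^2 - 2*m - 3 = (m - 3)*(m + 1)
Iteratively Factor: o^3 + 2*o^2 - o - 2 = (o + 2)*(o^2 - 1) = (o + 1)*(o + 2)*(o - 1)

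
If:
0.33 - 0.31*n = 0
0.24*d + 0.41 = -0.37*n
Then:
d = -3.35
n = 1.06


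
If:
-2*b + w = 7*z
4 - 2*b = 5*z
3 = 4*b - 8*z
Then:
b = 47/36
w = 41/9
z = 5/18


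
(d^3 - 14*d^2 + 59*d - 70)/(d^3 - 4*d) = (d^2 - 12*d + 35)/(d*(d + 2))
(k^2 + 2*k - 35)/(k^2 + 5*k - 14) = (k - 5)/(k - 2)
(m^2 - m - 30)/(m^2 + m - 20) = (m - 6)/(m - 4)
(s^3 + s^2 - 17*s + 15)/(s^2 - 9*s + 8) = (s^2 + 2*s - 15)/(s - 8)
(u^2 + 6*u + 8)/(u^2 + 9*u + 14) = (u + 4)/(u + 7)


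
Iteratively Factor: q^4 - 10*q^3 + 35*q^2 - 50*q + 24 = (q - 3)*(q^3 - 7*q^2 + 14*q - 8) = (q - 4)*(q - 3)*(q^2 - 3*q + 2) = (q - 4)*(q - 3)*(q - 1)*(q - 2)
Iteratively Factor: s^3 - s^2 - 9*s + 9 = (s - 1)*(s^2 - 9) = (s - 1)*(s + 3)*(s - 3)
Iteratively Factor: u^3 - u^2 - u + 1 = (u + 1)*(u^2 - 2*u + 1) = (u - 1)*(u + 1)*(u - 1)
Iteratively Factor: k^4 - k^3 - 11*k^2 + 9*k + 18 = (k + 1)*(k^3 - 2*k^2 - 9*k + 18) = (k - 3)*(k + 1)*(k^2 + k - 6) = (k - 3)*(k - 2)*(k + 1)*(k + 3)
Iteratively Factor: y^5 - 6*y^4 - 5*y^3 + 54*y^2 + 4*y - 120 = (y - 2)*(y^4 - 4*y^3 - 13*y^2 + 28*y + 60) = (y - 5)*(y - 2)*(y^3 + y^2 - 8*y - 12) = (y - 5)*(y - 2)*(y + 2)*(y^2 - y - 6) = (y - 5)*(y - 3)*(y - 2)*(y + 2)*(y + 2)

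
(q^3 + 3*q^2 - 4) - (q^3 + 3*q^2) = -4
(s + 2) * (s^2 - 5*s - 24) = s^3 - 3*s^2 - 34*s - 48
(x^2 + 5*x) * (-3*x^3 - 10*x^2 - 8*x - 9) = -3*x^5 - 25*x^4 - 58*x^3 - 49*x^2 - 45*x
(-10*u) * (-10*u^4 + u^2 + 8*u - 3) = 100*u^5 - 10*u^3 - 80*u^2 + 30*u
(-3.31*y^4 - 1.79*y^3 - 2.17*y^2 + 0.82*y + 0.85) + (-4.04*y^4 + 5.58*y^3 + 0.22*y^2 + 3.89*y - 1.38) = -7.35*y^4 + 3.79*y^3 - 1.95*y^2 + 4.71*y - 0.53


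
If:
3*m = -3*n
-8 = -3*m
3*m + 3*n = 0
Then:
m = 8/3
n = -8/3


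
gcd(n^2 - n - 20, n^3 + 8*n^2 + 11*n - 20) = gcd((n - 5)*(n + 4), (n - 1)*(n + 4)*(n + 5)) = n + 4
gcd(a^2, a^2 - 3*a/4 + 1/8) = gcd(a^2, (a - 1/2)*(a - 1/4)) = 1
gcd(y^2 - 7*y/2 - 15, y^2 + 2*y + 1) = 1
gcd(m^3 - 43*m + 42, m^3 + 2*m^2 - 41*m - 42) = m^2 + m - 42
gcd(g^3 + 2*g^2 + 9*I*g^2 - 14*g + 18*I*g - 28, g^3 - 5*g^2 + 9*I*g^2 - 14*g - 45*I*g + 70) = g^2 + 9*I*g - 14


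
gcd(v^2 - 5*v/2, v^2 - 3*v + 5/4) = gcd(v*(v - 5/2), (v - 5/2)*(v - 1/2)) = v - 5/2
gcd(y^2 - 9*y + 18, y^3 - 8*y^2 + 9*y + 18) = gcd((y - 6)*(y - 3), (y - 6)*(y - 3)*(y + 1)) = y^2 - 9*y + 18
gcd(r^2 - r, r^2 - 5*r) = r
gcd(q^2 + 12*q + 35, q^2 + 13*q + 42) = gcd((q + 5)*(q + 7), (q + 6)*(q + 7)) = q + 7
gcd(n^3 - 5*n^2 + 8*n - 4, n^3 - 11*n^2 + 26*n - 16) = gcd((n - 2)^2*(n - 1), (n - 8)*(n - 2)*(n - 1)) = n^2 - 3*n + 2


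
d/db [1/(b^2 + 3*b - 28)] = (-2*b - 3)/(b^2 + 3*b - 28)^2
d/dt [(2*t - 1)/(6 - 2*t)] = 5/(2*(t - 3)^2)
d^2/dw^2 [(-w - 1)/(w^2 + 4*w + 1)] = 2*(-4*(w + 1)*(w + 2)^2 + (3*w + 5)*(w^2 + 4*w + 1))/(w^2 + 4*w + 1)^3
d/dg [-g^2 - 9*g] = -2*g - 9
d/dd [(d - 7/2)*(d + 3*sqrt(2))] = 2*d - 7/2 + 3*sqrt(2)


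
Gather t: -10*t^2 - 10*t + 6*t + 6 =-10*t^2 - 4*t + 6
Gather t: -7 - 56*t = -56*t - 7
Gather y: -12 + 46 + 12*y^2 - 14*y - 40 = 12*y^2 - 14*y - 6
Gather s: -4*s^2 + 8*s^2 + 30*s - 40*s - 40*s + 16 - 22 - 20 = 4*s^2 - 50*s - 26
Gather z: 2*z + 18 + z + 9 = 3*z + 27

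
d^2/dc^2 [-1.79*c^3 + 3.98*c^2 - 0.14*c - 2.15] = 7.96 - 10.74*c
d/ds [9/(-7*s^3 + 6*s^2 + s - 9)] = 9*(21*s^2 - 12*s - 1)/(7*s^3 - 6*s^2 - s + 9)^2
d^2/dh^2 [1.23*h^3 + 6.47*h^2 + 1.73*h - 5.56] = 7.38*h + 12.94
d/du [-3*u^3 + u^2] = u*(2 - 9*u)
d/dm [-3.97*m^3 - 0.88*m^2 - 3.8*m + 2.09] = -11.91*m^2 - 1.76*m - 3.8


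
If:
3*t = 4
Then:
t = 4/3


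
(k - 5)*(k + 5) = k^2 - 25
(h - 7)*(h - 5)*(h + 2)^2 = h^4 - 8*h^3 - 9*h^2 + 92*h + 140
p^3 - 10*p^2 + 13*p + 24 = (p - 8)*(p - 3)*(p + 1)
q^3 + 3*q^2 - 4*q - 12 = (q - 2)*(q + 2)*(q + 3)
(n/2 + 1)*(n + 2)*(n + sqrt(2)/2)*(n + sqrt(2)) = n^4/2 + 3*sqrt(2)*n^3/4 + 2*n^3 + 5*n^2/2 + 3*sqrt(2)*n^2 + 2*n + 3*sqrt(2)*n + 2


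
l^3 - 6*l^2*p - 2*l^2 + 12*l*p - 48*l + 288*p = (l - 8)*(l + 6)*(l - 6*p)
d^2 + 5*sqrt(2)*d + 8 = (d + sqrt(2))*(d + 4*sqrt(2))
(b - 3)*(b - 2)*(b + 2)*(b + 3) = b^4 - 13*b^2 + 36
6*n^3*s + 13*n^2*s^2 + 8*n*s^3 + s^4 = s*(n + s)^2*(6*n + s)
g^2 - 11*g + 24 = (g - 8)*(g - 3)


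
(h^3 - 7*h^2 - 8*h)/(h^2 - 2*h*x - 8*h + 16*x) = h*(-h - 1)/(-h + 2*x)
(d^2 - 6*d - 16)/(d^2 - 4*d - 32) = (d + 2)/(d + 4)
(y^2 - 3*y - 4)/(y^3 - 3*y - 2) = (y - 4)/(y^2 - y - 2)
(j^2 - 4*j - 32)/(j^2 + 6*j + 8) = (j - 8)/(j + 2)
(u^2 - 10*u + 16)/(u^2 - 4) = (u - 8)/(u + 2)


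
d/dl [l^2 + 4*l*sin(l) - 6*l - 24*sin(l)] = 4*l*cos(l) + 2*l + 4*sin(l) - 24*cos(l) - 6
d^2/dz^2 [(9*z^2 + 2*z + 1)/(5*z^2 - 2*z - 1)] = 28*(10*z^3 + 15*z^2 + 1)/(125*z^6 - 150*z^5 - 15*z^4 + 52*z^3 + 3*z^2 - 6*z - 1)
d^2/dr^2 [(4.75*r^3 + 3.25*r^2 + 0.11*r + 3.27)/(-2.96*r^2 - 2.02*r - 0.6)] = (-5.6843418860808e-14*r^5 + 5.6843418860808e-14*r^4 + 15.0454480000001*r^3 - 171.812592*r^2 - 126.399744*r - 17.144136)/(25.934336*r^6 + 53.095296*r^5 + 52.004832*r^4 + 29.767528*r^3 + 10.54152*r^2 + 2.1816*r + 0.216)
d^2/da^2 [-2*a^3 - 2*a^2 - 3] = -12*a - 4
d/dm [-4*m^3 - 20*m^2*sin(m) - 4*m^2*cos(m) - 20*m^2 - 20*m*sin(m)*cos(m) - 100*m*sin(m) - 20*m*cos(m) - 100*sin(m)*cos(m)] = 4*m^2*sin(m) - 20*m^2*cos(m) - 12*m^2 - 20*m*sin(m) - 108*m*cos(m) - 20*m*cos(2*m) - 40*m - 100*sin(m) - 10*sin(2*m) - 20*cos(m) - 100*cos(2*m)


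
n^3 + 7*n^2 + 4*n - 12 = (n - 1)*(n + 2)*(n + 6)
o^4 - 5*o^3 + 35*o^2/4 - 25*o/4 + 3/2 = (o - 2)*(o - 3/2)*(o - 1)*(o - 1/2)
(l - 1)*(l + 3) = l^2 + 2*l - 3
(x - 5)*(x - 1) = x^2 - 6*x + 5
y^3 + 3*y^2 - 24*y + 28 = (y - 2)^2*(y + 7)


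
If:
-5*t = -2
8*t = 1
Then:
No Solution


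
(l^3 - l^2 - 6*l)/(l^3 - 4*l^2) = (l^2 - l - 6)/(l*(l - 4))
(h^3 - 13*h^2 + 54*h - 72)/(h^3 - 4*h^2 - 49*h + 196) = (h^2 - 9*h + 18)/(h^2 - 49)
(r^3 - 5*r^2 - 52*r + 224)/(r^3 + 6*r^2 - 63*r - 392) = (r - 4)/(r + 7)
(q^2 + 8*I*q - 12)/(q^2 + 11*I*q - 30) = (q + 2*I)/(q + 5*I)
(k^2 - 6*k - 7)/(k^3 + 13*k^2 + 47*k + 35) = (k - 7)/(k^2 + 12*k + 35)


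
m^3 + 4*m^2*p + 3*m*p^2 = m*(m + p)*(m + 3*p)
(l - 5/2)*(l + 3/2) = l^2 - l - 15/4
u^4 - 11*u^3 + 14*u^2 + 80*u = u*(u - 8)*(u - 5)*(u + 2)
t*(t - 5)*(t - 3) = t^3 - 8*t^2 + 15*t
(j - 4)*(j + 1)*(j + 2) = j^3 - j^2 - 10*j - 8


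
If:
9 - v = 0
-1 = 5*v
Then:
No Solution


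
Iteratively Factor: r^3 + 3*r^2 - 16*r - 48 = (r + 3)*(r^2 - 16) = (r - 4)*(r + 3)*(r + 4)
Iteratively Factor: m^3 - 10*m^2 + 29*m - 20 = (m - 1)*(m^2 - 9*m + 20) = (m - 5)*(m - 1)*(m - 4)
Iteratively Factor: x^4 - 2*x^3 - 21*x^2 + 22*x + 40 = (x - 5)*(x^3 + 3*x^2 - 6*x - 8) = (x - 5)*(x + 1)*(x^2 + 2*x - 8) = (x - 5)*(x + 1)*(x + 4)*(x - 2)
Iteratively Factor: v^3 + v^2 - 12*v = (v + 4)*(v^2 - 3*v) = (v - 3)*(v + 4)*(v)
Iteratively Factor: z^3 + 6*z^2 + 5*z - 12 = (z + 3)*(z^2 + 3*z - 4) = (z + 3)*(z + 4)*(z - 1)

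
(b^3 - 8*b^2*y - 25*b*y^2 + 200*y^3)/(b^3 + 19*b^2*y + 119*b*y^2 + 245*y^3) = (b^2 - 13*b*y + 40*y^2)/(b^2 + 14*b*y + 49*y^2)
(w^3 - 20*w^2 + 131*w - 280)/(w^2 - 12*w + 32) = (w^2 - 12*w + 35)/(w - 4)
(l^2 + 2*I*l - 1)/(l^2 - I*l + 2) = (l + I)/(l - 2*I)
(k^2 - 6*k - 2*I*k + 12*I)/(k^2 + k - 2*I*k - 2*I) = (k - 6)/(k + 1)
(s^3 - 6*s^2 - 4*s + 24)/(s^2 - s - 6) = (s^2 - 8*s + 12)/(s - 3)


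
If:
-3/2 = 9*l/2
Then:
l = -1/3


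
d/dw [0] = 0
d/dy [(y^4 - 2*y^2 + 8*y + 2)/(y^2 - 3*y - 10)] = (2*y^5 - 9*y^4 - 40*y^3 - 2*y^2 + 36*y - 74)/(y^4 - 6*y^3 - 11*y^2 + 60*y + 100)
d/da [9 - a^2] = -2*a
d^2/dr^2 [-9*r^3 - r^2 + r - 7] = -54*r - 2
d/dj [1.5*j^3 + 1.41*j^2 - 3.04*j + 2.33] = 4.5*j^2 + 2.82*j - 3.04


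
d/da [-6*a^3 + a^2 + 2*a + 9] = -18*a^2 + 2*a + 2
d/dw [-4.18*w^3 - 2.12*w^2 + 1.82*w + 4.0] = -12.54*w^2 - 4.24*w + 1.82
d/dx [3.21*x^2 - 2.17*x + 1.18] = 6.42*x - 2.17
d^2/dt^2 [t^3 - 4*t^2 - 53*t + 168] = 6*t - 8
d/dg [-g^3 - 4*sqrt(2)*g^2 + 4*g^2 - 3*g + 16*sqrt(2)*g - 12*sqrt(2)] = -3*g^2 - 8*sqrt(2)*g + 8*g - 3 + 16*sqrt(2)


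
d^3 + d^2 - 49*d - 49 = (d - 7)*(d + 1)*(d + 7)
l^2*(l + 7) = l^3 + 7*l^2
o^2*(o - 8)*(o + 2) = o^4 - 6*o^3 - 16*o^2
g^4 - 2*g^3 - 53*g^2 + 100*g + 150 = (g - 3)*(g + 1)*(g - 5*sqrt(2))*(g + 5*sqrt(2))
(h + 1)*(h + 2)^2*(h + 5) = h^4 + 10*h^3 + 33*h^2 + 44*h + 20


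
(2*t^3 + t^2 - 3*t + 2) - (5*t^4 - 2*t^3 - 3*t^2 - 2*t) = -5*t^4 + 4*t^3 + 4*t^2 - t + 2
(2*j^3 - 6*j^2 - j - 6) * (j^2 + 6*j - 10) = 2*j^5 + 6*j^4 - 57*j^3 + 48*j^2 - 26*j + 60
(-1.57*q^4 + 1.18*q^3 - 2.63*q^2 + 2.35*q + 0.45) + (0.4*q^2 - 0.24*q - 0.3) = -1.57*q^4 + 1.18*q^3 - 2.23*q^2 + 2.11*q + 0.15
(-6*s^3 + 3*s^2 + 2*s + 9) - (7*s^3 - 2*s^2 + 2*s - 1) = -13*s^3 + 5*s^2 + 10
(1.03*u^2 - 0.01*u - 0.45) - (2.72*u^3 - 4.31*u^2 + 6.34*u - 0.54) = -2.72*u^3 + 5.34*u^2 - 6.35*u + 0.09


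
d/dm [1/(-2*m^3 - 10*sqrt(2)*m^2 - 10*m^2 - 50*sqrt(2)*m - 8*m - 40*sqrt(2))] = (3*m^2 + 10*m + 10*sqrt(2)*m + 4 + 25*sqrt(2))/(2*(m^3 + 5*m^2 + 5*sqrt(2)*m^2 + 4*m + 25*sqrt(2)*m + 20*sqrt(2))^2)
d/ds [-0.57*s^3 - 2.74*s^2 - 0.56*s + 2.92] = -1.71*s^2 - 5.48*s - 0.56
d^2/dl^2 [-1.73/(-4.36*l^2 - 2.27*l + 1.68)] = (-65.773216*l^2 - 34.244312*l + 1.73*(8.72*l + 2.27)*(17.44*l + 4.54) + 25.343808)/(4.36*l^2 + 2.27*l - 1.68)^3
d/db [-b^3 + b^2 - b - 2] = -3*b^2 + 2*b - 1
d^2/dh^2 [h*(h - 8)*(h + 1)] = 6*h - 14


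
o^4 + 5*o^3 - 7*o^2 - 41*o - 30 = (o - 3)*(o + 1)*(o + 2)*(o + 5)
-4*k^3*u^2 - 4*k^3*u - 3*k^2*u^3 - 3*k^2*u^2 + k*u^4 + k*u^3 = u*(-4*k + u)*(k + u)*(k*u + k)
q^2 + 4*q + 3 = (q + 1)*(q + 3)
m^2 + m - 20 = (m - 4)*(m + 5)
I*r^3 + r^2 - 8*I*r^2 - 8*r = r*(r - 8)*(I*r + 1)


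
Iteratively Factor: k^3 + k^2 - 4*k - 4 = (k + 1)*(k^2 - 4) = (k - 2)*(k + 1)*(k + 2)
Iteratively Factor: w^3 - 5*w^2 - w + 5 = (w + 1)*(w^2 - 6*w + 5) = (w - 1)*(w + 1)*(w - 5)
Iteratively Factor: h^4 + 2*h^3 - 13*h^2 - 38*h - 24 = (h + 3)*(h^3 - h^2 - 10*h - 8) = (h + 2)*(h + 3)*(h^2 - 3*h - 4) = (h - 4)*(h + 2)*(h + 3)*(h + 1)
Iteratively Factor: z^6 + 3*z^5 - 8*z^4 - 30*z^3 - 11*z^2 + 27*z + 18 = (z + 3)*(z^5 - 8*z^3 - 6*z^2 + 7*z + 6) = (z - 3)*(z + 3)*(z^4 + 3*z^3 + z^2 - 3*z - 2) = (z - 3)*(z + 1)*(z + 3)*(z^3 + 2*z^2 - z - 2) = (z - 3)*(z + 1)*(z + 2)*(z + 3)*(z^2 - 1) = (z - 3)*(z - 1)*(z + 1)*(z + 2)*(z + 3)*(z + 1)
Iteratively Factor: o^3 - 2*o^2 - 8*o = (o + 2)*(o^2 - 4*o) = o*(o + 2)*(o - 4)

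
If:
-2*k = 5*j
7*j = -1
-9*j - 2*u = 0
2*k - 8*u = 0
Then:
No Solution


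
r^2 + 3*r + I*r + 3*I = (r + 3)*(r + I)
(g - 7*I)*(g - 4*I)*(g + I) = g^3 - 10*I*g^2 - 17*g - 28*I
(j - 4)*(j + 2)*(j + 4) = j^3 + 2*j^2 - 16*j - 32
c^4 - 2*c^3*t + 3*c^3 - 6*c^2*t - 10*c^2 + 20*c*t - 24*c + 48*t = (c - 3)*(c + 2)*(c + 4)*(c - 2*t)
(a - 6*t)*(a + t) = a^2 - 5*a*t - 6*t^2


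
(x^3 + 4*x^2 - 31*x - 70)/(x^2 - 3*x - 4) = (-x^3 - 4*x^2 + 31*x + 70)/(-x^2 + 3*x + 4)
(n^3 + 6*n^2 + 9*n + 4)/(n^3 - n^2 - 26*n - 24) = (n + 1)/(n - 6)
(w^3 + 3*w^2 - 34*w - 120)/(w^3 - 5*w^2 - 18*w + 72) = (w + 5)/(w - 3)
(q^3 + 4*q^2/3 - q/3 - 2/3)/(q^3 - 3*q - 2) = (q - 2/3)/(q - 2)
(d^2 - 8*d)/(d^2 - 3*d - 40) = d/(d + 5)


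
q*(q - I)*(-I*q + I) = -I*q^3 - q^2 + I*q^2 + q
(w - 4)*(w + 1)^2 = w^3 - 2*w^2 - 7*w - 4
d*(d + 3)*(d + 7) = d^3 + 10*d^2 + 21*d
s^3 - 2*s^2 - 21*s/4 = s*(s - 7/2)*(s + 3/2)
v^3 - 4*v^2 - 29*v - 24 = (v - 8)*(v + 1)*(v + 3)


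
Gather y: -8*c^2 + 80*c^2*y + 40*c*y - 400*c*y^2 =-8*c^2 - 400*c*y^2 + y*(80*c^2 + 40*c)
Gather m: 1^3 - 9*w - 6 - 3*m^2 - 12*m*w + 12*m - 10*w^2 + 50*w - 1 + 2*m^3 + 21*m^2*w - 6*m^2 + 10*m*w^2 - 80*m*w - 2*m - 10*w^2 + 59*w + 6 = 2*m^3 + m^2*(21*w - 9) + m*(10*w^2 - 92*w + 10) - 20*w^2 + 100*w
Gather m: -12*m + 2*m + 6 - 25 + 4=-10*m - 15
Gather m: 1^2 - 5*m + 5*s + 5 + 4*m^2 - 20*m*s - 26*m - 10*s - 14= 4*m^2 + m*(-20*s - 31) - 5*s - 8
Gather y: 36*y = 36*y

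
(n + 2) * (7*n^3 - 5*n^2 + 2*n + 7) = 7*n^4 + 9*n^3 - 8*n^2 + 11*n + 14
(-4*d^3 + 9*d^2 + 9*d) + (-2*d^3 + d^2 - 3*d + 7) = -6*d^3 + 10*d^2 + 6*d + 7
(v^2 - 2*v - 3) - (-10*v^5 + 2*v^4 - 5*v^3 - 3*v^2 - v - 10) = 10*v^5 - 2*v^4 + 5*v^3 + 4*v^2 - v + 7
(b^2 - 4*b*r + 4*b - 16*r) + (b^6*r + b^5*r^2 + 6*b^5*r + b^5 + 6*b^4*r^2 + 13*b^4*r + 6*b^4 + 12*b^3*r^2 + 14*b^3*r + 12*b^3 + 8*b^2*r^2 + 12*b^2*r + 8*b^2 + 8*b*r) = b^6*r + b^5*r^2 + 6*b^5*r + b^5 + 6*b^4*r^2 + 13*b^4*r + 6*b^4 + 12*b^3*r^2 + 14*b^3*r + 12*b^3 + 8*b^2*r^2 + 12*b^2*r + 9*b^2 + 4*b*r + 4*b - 16*r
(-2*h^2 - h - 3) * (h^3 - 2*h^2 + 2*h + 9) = -2*h^5 + 3*h^4 - 5*h^3 - 14*h^2 - 15*h - 27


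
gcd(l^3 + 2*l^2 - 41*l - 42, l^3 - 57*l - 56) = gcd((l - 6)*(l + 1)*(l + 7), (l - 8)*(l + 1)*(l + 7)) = l^2 + 8*l + 7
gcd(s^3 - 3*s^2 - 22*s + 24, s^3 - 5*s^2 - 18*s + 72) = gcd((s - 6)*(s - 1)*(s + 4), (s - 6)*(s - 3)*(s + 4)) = s^2 - 2*s - 24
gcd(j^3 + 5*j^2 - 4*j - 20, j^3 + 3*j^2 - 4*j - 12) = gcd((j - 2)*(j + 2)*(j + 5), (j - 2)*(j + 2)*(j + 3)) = j^2 - 4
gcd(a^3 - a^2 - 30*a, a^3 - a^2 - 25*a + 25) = a + 5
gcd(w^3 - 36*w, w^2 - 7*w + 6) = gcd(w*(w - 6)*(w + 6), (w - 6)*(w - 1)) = w - 6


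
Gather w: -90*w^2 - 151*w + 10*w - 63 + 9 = -90*w^2 - 141*w - 54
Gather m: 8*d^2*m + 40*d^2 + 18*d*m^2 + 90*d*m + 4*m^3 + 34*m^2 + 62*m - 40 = 40*d^2 + 4*m^3 + m^2*(18*d + 34) + m*(8*d^2 + 90*d + 62) - 40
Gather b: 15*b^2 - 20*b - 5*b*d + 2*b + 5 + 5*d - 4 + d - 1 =15*b^2 + b*(-5*d - 18) + 6*d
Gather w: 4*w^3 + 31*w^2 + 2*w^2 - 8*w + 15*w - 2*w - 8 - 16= 4*w^3 + 33*w^2 + 5*w - 24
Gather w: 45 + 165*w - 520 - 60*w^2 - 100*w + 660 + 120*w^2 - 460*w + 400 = 60*w^2 - 395*w + 585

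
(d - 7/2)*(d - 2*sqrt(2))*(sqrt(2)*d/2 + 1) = sqrt(2)*d^3/2 - 7*sqrt(2)*d^2/4 - d^2 - 2*sqrt(2)*d + 7*d/2 + 7*sqrt(2)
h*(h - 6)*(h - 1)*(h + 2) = h^4 - 5*h^3 - 8*h^2 + 12*h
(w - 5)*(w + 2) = w^2 - 3*w - 10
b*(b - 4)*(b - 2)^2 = b^4 - 8*b^3 + 20*b^2 - 16*b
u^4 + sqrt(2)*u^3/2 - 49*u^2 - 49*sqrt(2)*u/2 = u*(u - 7)*(u + 7)*(u + sqrt(2)/2)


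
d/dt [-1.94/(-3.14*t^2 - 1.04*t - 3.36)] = (-12.1832*t - 2.0176)/(3.14*t^2 + 1.04*t + 3.36)^2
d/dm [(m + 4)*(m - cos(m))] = m + (m + 4)*(sin(m) + 1) - cos(m)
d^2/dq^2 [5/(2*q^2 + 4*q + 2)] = 15/(q^4 + 4*q^3 + 6*q^2 + 4*q + 1)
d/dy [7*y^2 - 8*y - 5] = 14*y - 8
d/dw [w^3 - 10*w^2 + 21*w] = 3*w^2 - 20*w + 21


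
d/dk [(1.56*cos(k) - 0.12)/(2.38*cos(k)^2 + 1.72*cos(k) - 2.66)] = (3.7128*cos(k)^2 - 0.5712*cos(k) + 3.9432)*sin(k)/(5.6644*cos(k)^4 + 8.1872*cos(k)^3 - 9.7032*cos(k)^2 - 9.1504*cos(k) + 7.0756)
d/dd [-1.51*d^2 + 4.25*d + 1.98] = 4.25 - 3.02*d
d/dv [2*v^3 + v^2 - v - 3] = 6*v^2 + 2*v - 1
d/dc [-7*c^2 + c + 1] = 1 - 14*c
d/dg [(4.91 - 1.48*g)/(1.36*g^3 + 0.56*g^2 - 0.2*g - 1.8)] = (4.0256*g^3 - 19.204*g^2 - 5.4992*g + 3.646)/(1.8496*g^6 + 1.5232*g^5 - 0.2304*g^4 - 5.12*g^3 - 1.976*g^2 + 0.72*g + 3.24)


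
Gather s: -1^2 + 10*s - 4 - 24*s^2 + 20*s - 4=-24*s^2 + 30*s - 9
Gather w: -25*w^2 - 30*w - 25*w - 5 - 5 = -25*w^2 - 55*w - 10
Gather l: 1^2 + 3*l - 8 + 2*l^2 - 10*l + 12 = 2*l^2 - 7*l + 5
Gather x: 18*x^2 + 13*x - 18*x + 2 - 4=18*x^2 - 5*x - 2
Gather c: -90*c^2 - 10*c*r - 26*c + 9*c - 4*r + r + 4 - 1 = -90*c^2 + c*(-10*r - 17) - 3*r + 3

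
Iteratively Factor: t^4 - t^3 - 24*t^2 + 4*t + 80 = (t + 2)*(t^3 - 3*t^2 - 18*t + 40) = (t - 2)*(t + 2)*(t^2 - t - 20) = (t - 2)*(t + 2)*(t + 4)*(t - 5)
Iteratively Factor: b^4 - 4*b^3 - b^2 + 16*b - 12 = (b - 3)*(b^3 - b^2 - 4*b + 4) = (b - 3)*(b + 2)*(b^2 - 3*b + 2) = (b - 3)*(b - 1)*(b + 2)*(b - 2)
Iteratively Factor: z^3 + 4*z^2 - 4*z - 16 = (z - 2)*(z^2 + 6*z + 8) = (z - 2)*(z + 2)*(z + 4)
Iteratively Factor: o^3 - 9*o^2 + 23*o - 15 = (o - 1)*(o^2 - 8*o + 15) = (o - 3)*(o - 1)*(o - 5)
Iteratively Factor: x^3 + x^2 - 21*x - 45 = (x + 3)*(x^2 - 2*x - 15) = (x + 3)^2*(x - 5)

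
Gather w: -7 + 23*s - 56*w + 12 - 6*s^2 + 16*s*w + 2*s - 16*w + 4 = -6*s^2 + 25*s + w*(16*s - 72) + 9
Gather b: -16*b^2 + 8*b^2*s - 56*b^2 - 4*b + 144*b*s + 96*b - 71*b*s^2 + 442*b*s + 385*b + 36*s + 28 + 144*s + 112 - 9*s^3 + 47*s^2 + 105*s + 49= b^2*(8*s - 72) + b*(-71*s^2 + 586*s + 477) - 9*s^3 + 47*s^2 + 285*s + 189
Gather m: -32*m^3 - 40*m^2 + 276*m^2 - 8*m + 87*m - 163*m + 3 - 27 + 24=-32*m^3 + 236*m^2 - 84*m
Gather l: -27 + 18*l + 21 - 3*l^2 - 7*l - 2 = -3*l^2 + 11*l - 8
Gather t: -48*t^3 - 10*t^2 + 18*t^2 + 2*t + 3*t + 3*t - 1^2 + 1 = -48*t^3 + 8*t^2 + 8*t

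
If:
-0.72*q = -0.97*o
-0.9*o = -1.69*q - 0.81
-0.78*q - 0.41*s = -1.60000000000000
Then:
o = -0.59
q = -0.79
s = 5.41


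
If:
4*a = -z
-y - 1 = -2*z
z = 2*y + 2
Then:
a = 0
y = -1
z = 0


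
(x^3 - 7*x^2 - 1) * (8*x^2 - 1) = 8*x^5 - 56*x^4 - x^3 - x^2 + 1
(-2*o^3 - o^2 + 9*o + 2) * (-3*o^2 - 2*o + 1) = 6*o^5 + 7*o^4 - 27*o^3 - 25*o^2 + 5*o + 2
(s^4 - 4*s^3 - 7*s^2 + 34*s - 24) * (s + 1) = s^5 - 3*s^4 - 11*s^3 + 27*s^2 + 10*s - 24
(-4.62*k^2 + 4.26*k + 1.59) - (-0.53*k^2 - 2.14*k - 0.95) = -4.09*k^2 + 6.4*k + 2.54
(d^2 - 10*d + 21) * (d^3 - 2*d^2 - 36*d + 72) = d^5 - 12*d^4 + 5*d^3 + 390*d^2 - 1476*d + 1512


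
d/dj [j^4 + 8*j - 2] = 4*j^3 + 8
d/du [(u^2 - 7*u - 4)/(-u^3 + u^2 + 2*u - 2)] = (u^4 - 14*u^3 - 3*u^2 + 4*u + 22)/(u^6 - 2*u^5 - 3*u^4 + 8*u^3 - 8*u + 4)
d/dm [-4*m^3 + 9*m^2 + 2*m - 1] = -12*m^2 + 18*m + 2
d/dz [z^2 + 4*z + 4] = 2*z + 4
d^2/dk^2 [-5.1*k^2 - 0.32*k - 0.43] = -10.2000000000000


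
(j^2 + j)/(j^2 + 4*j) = (j + 1)/(j + 4)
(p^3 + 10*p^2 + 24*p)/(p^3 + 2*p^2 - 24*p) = (p + 4)/(p - 4)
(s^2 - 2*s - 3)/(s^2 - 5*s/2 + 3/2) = 2*(s^2 - 2*s - 3)/(2*s^2 - 5*s + 3)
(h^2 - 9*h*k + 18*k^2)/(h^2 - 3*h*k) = (h - 6*k)/h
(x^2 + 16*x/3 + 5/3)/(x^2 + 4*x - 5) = (x + 1/3)/(x - 1)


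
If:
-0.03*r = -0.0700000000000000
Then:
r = 2.33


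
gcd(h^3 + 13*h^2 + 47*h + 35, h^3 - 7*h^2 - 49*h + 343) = h + 7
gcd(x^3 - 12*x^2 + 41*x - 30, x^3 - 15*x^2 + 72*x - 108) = x - 6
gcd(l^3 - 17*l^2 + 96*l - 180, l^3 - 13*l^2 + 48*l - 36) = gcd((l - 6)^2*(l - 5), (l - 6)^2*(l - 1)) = l^2 - 12*l + 36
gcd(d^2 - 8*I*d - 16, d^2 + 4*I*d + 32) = d - 4*I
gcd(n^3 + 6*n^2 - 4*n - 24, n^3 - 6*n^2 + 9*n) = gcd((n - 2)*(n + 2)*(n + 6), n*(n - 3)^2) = 1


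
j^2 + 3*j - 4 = (j - 1)*(j + 4)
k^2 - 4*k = k*(k - 4)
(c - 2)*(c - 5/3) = c^2 - 11*c/3 + 10/3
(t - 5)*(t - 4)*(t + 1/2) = t^3 - 17*t^2/2 + 31*t/2 + 10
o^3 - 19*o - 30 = (o - 5)*(o + 2)*(o + 3)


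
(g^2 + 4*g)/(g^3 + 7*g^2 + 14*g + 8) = g/(g^2 + 3*g + 2)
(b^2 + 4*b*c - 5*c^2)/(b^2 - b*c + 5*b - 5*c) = (b + 5*c)/(b + 5)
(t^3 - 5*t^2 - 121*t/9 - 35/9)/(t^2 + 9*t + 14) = (9*t^3 - 45*t^2 - 121*t - 35)/(9*(t^2 + 9*t + 14))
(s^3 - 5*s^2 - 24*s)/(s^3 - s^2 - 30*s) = (-s^2 + 5*s + 24)/(-s^2 + s + 30)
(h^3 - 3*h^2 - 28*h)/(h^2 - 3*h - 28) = h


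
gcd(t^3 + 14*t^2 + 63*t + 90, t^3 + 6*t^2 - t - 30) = t^2 + 8*t + 15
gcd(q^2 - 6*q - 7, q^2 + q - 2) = 1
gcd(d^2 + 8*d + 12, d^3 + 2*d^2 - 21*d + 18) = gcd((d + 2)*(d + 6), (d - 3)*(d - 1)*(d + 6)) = d + 6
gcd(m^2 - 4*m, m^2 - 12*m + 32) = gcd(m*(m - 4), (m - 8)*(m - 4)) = m - 4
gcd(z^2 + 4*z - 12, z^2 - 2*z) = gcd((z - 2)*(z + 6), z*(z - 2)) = z - 2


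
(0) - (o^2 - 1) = 1 - o^2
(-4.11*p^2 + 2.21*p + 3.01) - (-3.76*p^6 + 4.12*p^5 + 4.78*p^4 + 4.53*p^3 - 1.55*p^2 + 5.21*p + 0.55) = 3.76*p^6 - 4.12*p^5 - 4.78*p^4 - 4.53*p^3 - 2.56*p^2 - 3.0*p + 2.46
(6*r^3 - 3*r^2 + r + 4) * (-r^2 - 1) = -6*r^5 + 3*r^4 - 7*r^3 - r^2 - r - 4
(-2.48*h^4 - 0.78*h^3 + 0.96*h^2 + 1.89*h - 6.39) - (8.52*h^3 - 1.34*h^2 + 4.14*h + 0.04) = -2.48*h^4 - 9.3*h^3 + 2.3*h^2 - 2.25*h - 6.43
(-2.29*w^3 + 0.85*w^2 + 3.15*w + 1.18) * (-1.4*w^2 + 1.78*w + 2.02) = 3.206*w^5 - 5.2662*w^4 - 7.5228*w^3 + 5.672*w^2 + 8.4634*w + 2.3836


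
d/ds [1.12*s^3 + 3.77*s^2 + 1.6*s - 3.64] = 3.36*s^2 + 7.54*s + 1.6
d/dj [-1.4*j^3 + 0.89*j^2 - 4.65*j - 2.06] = -4.2*j^2 + 1.78*j - 4.65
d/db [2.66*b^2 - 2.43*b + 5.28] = 5.32*b - 2.43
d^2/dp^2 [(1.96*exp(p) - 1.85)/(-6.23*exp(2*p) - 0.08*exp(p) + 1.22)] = (-76.0732840000001*exp(4*p) + 288.192324*exp(3*p) - 86.616936*exp(2*p) + 56.064984*exp(p) - 2.736704)*exp(p)/(241.804367*exp(6*p) + 9.315096*exp(5*p) - 141.935598*exp(4*p) - 3.647776*exp(3*p) + 27.794772*exp(2*p) + 0.357216*exp(p) - 1.815848)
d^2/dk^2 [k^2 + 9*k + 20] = 2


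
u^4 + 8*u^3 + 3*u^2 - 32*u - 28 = (u - 2)*(u + 1)*(u + 2)*(u + 7)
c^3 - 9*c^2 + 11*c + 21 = (c - 7)*(c - 3)*(c + 1)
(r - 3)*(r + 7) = r^2 + 4*r - 21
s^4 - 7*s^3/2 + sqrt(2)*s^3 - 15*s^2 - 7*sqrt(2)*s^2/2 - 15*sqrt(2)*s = s*(s - 6)*(s + 5/2)*(s + sqrt(2))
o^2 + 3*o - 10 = (o - 2)*(o + 5)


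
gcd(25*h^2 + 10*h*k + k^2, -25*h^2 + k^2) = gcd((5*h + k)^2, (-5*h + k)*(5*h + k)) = 5*h + k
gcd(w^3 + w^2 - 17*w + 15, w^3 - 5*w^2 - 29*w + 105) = w^2 + 2*w - 15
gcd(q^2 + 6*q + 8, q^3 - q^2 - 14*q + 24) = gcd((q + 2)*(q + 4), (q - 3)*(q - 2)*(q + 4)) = q + 4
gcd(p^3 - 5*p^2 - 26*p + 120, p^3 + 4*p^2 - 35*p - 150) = p^2 - p - 30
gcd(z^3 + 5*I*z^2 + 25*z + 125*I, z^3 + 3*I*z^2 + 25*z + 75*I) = z^2 + 25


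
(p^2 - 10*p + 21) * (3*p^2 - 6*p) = 3*p^4 - 36*p^3 + 123*p^2 - 126*p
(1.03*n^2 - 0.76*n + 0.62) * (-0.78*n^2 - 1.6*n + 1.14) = -0.8034*n^4 - 1.0552*n^3 + 1.9066*n^2 - 1.8584*n + 0.7068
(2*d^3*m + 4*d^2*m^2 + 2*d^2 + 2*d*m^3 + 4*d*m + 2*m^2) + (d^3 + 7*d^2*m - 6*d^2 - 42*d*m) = 2*d^3*m + d^3 + 4*d^2*m^2 + 7*d^2*m - 4*d^2 + 2*d*m^3 - 38*d*m + 2*m^2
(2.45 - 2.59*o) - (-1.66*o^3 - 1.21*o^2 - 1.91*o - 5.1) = 1.66*o^3 + 1.21*o^2 - 0.68*o + 7.55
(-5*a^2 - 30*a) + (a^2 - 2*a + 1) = -4*a^2 - 32*a + 1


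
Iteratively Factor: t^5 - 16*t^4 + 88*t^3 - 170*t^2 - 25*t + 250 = (t - 2)*(t^4 - 14*t^3 + 60*t^2 - 50*t - 125) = (t - 2)*(t + 1)*(t^3 - 15*t^2 + 75*t - 125) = (t - 5)*(t - 2)*(t + 1)*(t^2 - 10*t + 25) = (t - 5)^2*(t - 2)*(t + 1)*(t - 5)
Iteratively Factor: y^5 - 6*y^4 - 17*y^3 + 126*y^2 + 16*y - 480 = (y - 3)*(y^4 - 3*y^3 - 26*y^2 + 48*y + 160) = (y - 4)*(y - 3)*(y^3 + y^2 - 22*y - 40) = (y - 4)*(y - 3)*(y + 2)*(y^2 - y - 20) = (y - 5)*(y - 4)*(y - 3)*(y + 2)*(y + 4)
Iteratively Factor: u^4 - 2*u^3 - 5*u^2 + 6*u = (u + 2)*(u^3 - 4*u^2 + 3*u) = (u - 1)*(u + 2)*(u^2 - 3*u) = (u - 3)*(u - 1)*(u + 2)*(u)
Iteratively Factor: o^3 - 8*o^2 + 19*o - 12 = (o - 3)*(o^2 - 5*o + 4) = (o - 3)*(o - 1)*(o - 4)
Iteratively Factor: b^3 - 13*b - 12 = (b + 1)*(b^2 - b - 12) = (b + 1)*(b + 3)*(b - 4)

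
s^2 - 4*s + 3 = (s - 3)*(s - 1)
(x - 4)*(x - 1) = x^2 - 5*x + 4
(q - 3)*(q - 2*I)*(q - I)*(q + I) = q^4 - 3*q^3 - 2*I*q^3 + q^2 + 6*I*q^2 - 3*q - 2*I*q + 6*I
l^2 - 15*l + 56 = (l - 8)*(l - 7)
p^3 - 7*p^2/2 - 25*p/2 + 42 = (p - 4)*(p - 3)*(p + 7/2)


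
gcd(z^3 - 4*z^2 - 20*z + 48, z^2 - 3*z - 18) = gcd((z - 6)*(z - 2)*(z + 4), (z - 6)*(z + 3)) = z - 6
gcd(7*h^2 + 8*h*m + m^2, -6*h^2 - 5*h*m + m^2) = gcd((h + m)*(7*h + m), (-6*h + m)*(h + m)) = h + m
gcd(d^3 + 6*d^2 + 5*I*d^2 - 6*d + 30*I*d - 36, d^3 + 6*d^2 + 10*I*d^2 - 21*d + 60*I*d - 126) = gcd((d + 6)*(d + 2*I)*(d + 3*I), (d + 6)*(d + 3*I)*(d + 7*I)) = d^2 + d*(6 + 3*I) + 18*I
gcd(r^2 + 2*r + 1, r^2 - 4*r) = 1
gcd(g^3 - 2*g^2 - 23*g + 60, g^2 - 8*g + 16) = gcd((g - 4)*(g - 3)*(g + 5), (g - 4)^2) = g - 4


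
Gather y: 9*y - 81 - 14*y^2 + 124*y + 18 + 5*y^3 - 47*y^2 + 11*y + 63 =5*y^3 - 61*y^2 + 144*y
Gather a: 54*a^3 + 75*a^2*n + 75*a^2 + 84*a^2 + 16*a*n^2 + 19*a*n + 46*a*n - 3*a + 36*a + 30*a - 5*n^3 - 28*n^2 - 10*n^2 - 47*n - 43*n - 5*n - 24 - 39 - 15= 54*a^3 + a^2*(75*n + 159) + a*(16*n^2 + 65*n + 63) - 5*n^3 - 38*n^2 - 95*n - 78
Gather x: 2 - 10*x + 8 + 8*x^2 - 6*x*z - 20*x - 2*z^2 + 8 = 8*x^2 + x*(-6*z - 30) - 2*z^2 + 18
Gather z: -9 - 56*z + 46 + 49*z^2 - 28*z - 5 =49*z^2 - 84*z + 32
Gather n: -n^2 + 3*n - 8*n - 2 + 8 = -n^2 - 5*n + 6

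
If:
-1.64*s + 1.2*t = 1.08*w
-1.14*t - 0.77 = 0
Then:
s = -0.658536585365854*w - 0.494223363286264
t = -0.68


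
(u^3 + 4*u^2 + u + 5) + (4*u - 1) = u^3 + 4*u^2 + 5*u + 4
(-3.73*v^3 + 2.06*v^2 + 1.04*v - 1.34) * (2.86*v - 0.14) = -10.6678*v^4 + 6.4138*v^3 + 2.686*v^2 - 3.978*v + 0.1876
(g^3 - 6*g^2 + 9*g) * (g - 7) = g^4 - 13*g^3 + 51*g^2 - 63*g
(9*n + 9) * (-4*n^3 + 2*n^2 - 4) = -36*n^4 - 18*n^3 + 18*n^2 - 36*n - 36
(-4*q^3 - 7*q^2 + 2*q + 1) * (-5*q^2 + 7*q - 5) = 20*q^5 + 7*q^4 - 39*q^3 + 44*q^2 - 3*q - 5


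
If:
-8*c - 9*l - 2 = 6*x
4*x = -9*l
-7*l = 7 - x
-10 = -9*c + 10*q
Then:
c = -25/37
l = -28/37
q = -119/74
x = 63/37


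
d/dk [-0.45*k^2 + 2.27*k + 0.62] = 2.27 - 0.9*k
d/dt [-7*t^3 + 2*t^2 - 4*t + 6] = -21*t^2 + 4*t - 4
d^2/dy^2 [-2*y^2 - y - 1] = -4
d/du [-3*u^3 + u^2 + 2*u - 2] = -9*u^2 + 2*u + 2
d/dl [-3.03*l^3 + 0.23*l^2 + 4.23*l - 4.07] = -9.09*l^2 + 0.46*l + 4.23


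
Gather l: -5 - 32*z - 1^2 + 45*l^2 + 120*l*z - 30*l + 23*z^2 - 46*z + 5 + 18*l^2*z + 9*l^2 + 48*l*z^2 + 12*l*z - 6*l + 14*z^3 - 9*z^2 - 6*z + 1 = l^2*(18*z + 54) + l*(48*z^2 + 132*z - 36) + 14*z^3 + 14*z^2 - 84*z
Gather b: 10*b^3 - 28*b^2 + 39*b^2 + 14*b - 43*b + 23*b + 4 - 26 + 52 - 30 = 10*b^3 + 11*b^2 - 6*b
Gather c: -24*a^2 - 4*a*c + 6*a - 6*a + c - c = -24*a^2 - 4*a*c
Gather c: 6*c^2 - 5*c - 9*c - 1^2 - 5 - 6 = 6*c^2 - 14*c - 12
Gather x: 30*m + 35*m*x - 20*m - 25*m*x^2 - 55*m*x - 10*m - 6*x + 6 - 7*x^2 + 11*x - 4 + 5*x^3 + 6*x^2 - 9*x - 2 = 5*x^3 + x^2*(-25*m - 1) + x*(-20*m - 4)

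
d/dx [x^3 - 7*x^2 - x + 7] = 3*x^2 - 14*x - 1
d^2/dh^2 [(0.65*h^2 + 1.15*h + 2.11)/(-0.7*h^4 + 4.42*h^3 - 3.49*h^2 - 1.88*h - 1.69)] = (-1.911*h^8 + 5.30460000000001*h^7 + 14.03018*h^6 + 54.45714*h^5 - 485.881008*h^4 + 430.305038*h^3 - 99.12762*h^2 - 136.93557*h + 13.569444)/(0.343*h^12 - 6.4974*h^11 + 46.15674*h^10 - 148.375648*h^9 + 197.708298*h^8 - 55.13895*h^7 - 0.250666999999964*h^6 - 121.243752*h^5 + 20.496741*h^4 + 35.303354*h^3 + 47.822775*h^2 + 16.108404*h + 4.826809)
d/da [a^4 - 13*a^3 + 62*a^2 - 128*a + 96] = 4*a^3 - 39*a^2 + 124*a - 128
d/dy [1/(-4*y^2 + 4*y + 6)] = (2*y - 1)/(-2*y^2 + 2*y + 3)^2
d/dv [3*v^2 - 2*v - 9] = 6*v - 2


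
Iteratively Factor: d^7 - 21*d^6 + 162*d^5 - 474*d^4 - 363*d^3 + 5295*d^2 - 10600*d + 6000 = (d - 5)*(d^6 - 16*d^5 + 82*d^4 - 64*d^3 - 683*d^2 + 1880*d - 1200) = (d - 5)*(d - 1)*(d^5 - 15*d^4 + 67*d^3 + 3*d^2 - 680*d + 1200) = (d - 5)^2*(d - 1)*(d^4 - 10*d^3 + 17*d^2 + 88*d - 240) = (d - 5)^2*(d - 4)*(d - 1)*(d^3 - 6*d^2 - 7*d + 60) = (d - 5)^2*(d - 4)*(d - 1)*(d + 3)*(d^2 - 9*d + 20) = (d - 5)^3*(d - 4)*(d - 1)*(d + 3)*(d - 4)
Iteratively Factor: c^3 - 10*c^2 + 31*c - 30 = (c - 3)*(c^2 - 7*c + 10) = (c - 5)*(c - 3)*(c - 2)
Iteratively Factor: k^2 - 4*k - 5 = (k - 5)*(k + 1)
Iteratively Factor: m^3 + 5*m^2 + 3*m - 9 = (m + 3)*(m^2 + 2*m - 3) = (m + 3)^2*(m - 1)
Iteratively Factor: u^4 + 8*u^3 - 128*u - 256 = (u + 4)*(u^3 + 4*u^2 - 16*u - 64) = (u + 4)^2*(u^2 - 16) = (u + 4)^3*(u - 4)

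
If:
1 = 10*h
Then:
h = 1/10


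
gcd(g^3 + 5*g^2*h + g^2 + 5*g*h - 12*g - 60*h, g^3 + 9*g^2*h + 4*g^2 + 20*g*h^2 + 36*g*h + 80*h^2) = g^2 + 5*g*h + 4*g + 20*h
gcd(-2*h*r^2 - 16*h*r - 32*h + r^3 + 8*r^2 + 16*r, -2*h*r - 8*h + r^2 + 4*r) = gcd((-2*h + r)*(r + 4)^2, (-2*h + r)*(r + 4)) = -2*h*r - 8*h + r^2 + 4*r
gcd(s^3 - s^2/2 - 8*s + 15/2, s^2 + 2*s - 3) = s^2 + 2*s - 3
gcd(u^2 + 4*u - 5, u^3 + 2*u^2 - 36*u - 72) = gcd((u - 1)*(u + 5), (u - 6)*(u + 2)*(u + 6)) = 1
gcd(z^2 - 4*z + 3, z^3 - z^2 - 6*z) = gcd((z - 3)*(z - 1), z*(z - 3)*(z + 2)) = z - 3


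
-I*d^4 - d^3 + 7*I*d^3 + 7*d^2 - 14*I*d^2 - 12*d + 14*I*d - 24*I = (d - 4)*(d - 3)*(d - 2*I)*(-I*d + 1)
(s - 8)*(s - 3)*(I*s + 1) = I*s^3 + s^2 - 11*I*s^2 - 11*s + 24*I*s + 24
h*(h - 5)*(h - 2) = h^3 - 7*h^2 + 10*h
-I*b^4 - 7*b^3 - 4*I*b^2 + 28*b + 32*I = (b - 2)*(b + 2)*(b - 8*I)*(-I*b + 1)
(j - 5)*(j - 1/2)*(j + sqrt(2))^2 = j^4 - 11*j^3/2 + 2*sqrt(2)*j^3 - 11*sqrt(2)*j^2 + 9*j^2/2 - 11*j + 5*sqrt(2)*j + 5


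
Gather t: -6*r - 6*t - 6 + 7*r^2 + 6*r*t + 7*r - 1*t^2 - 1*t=7*r^2 + r - t^2 + t*(6*r - 7) - 6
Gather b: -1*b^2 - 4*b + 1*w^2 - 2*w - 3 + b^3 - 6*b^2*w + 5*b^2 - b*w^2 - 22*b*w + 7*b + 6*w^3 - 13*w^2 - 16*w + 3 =b^3 + b^2*(4 - 6*w) + b*(-w^2 - 22*w + 3) + 6*w^3 - 12*w^2 - 18*w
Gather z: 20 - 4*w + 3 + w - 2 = 21 - 3*w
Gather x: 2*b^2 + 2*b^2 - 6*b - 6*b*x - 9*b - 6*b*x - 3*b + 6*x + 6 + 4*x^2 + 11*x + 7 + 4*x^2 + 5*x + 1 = 4*b^2 - 18*b + 8*x^2 + x*(22 - 12*b) + 14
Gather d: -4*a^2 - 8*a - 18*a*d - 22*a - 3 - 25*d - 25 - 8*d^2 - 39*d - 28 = -4*a^2 - 30*a - 8*d^2 + d*(-18*a - 64) - 56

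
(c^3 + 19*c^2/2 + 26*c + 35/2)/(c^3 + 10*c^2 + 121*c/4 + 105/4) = 2*(c + 1)/(2*c + 3)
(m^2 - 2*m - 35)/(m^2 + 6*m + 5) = (m - 7)/(m + 1)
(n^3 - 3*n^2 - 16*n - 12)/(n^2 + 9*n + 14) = (n^2 - 5*n - 6)/(n + 7)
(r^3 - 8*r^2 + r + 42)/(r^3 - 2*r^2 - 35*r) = (r^2 - r - 6)/(r*(r + 5))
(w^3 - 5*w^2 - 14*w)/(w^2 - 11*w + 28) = w*(w + 2)/(w - 4)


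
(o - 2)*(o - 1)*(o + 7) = o^3 + 4*o^2 - 19*o + 14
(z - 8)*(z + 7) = z^2 - z - 56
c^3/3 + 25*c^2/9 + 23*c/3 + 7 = (c/3 + 1)*(c + 7/3)*(c + 3)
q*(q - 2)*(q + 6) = q^3 + 4*q^2 - 12*q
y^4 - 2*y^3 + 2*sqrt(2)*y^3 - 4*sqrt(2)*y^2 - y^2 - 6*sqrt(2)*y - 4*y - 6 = (y - 3)*(y + 1)*(y + sqrt(2))^2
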